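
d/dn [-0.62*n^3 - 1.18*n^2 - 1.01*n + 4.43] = -1.86*n^2 - 2.36*n - 1.01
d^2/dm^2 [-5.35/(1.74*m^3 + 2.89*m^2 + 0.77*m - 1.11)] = ((55.854*m + 30.923)*(1.74*m^3 + 2.89*m^2 + 0.77*m - 1.11) - 5.35*(5.22*m^2 + 5.78*m + 0.77)*(10.44*m^2 + 11.56*m + 1.54))/(1.74*m^3 + 2.89*m^2 + 0.77*m - 1.11)^3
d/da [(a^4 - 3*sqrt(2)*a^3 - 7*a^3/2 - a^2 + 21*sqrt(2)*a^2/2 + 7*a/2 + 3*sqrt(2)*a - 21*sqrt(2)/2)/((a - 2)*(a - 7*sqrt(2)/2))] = (4*a^5 - 27*sqrt(2)*a^4 - 19*a^4 + 112*a^3 + 129*sqrt(2)*a^3 - 402*a^2 - 188*sqrt(2)*a^2 + 14*sqrt(2)*a + 588*a - 63 + 7*sqrt(2))/(2*a^4 - 14*sqrt(2)*a^3 - 8*a^3 + 57*a^2 + 56*sqrt(2)*a^2 - 196*a - 56*sqrt(2)*a + 196)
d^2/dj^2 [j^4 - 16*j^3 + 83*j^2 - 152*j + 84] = 12*j^2 - 96*j + 166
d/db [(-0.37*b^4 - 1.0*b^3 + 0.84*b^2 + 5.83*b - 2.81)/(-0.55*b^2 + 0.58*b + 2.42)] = (0.407*b^5 - 0.0937999999999999*b^4 - 4.7416*b^3 - 3.5663*b^2 + 0.974599999999999*b + 15.7384)/(0.3025*b^4 - 0.638*b^3 - 2.3256*b^2 + 2.8072*b + 5.8564)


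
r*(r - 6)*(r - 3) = r^3 - 9*r^2 + 18*r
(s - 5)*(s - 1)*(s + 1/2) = s^3 - 11*s^2/2 + 2*s + 5/2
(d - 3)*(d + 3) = d^2 - 9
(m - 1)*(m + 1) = m^2 - 1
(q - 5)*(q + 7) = q^2 + 2*q - 35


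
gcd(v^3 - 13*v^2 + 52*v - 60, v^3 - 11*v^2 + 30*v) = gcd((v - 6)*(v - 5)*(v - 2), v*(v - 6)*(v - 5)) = v^2 - 11*v + 30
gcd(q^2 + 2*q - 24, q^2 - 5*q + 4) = q - 4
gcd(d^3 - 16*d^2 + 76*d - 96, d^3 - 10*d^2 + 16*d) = d^2 - 10*d + 16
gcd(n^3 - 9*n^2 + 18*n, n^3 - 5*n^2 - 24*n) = n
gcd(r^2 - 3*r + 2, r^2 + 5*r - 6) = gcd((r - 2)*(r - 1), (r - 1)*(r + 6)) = r - 1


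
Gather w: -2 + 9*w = 9*w - 2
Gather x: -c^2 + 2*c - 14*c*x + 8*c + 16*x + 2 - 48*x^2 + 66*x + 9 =-c^2 + 10*c - 48*x^2 + x*(82 - 14*c) + 11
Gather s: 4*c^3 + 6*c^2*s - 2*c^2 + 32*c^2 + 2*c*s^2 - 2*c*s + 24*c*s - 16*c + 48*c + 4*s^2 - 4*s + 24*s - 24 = 4*c^3 + 30*c^2 + 32*c + s^2*(2*c + 4) + s*(6*c^2 + 22*c + 20) - 24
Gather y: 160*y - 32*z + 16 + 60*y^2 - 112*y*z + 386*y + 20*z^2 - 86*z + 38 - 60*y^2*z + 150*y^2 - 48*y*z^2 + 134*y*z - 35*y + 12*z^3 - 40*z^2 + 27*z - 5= y^2*(210 - 60*z) + y*(-48*z^2 + 22*z + 511) + 12*z^3 - 20*z^2 - 91*z + 49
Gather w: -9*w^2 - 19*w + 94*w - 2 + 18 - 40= -9*w^2 + 75*w - 24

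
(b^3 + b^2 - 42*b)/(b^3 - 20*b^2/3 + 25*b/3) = 3*(b^2 + b - 42)/(3*b^2 - 20*b + 25)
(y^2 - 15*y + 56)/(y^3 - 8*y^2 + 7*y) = (y - 8)/(y*(y - 1))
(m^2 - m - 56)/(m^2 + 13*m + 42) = (m - 8)/(m + 6)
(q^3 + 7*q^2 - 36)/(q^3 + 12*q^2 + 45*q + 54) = (q - 2)/(q + 3)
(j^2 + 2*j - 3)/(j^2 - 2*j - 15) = (j - 1)/(j - 5)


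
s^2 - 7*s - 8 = (s - 8)*(s + 1)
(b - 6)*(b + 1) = b^2 - 5*b - 6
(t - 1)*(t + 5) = t^2 + 4*t - 5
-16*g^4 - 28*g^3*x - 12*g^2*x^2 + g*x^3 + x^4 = (-4*g + x)*(g + x)*(2*g + x)^2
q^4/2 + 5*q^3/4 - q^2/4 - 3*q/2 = q*(q/2 + 1)*(q - 1)*(q + 3/2)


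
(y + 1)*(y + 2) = y^2 + 3*y + 2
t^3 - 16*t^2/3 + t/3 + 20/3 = (t - 5)*(t - 4/3)*(t + 1)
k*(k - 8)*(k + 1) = k^3 - 7*k^2 - 8*k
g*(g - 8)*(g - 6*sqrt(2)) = g^3 - 6*sqrt(2)*g^2 - 8*g^2 + 48*sqrt(2)*g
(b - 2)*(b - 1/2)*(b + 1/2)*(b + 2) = b^4 - 17*b^2/4 + 1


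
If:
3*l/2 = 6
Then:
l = 4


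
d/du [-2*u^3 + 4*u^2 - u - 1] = -6*u^2 + 8*u - 1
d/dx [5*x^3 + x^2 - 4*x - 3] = 15*x^2 + 2*x - 4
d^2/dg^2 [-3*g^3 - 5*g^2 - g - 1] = -18*g - 10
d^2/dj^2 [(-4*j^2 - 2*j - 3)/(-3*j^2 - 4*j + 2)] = 2*(-30*j^3 + 153*j^2 + 144*j + 98)/(27*j^6 + 108*j^5 + 90*j^4 - 80*j^3 - 60*j^2 + 48*j - 8)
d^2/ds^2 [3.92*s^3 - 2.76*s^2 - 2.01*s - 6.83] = 23.52*s - 5.52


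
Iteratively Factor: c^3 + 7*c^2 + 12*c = (c + 4)*(c^2 + 3*c) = c*(c + 4)*(c + 3)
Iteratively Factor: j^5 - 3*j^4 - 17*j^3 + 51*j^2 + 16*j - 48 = (j - 4)*(j^4 + j^3 - 13*j^2 - j + 12) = (j - 4)*(j - 1)*(j^3 + 2*j^2 - 11*j - 12) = (j - 4)*(j - 1)*(j + 1)*(j^2 + j - 12) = (j - 4)*(j - 1)*(j + 1)*(j + 4)*(j - 3)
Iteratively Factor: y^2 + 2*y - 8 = (y + 4)*(y - 2)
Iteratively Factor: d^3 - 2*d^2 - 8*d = (d + 2)*(d^2 - 4*d) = d*(d + 2)*(d - 4)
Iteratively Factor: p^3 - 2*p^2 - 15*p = (p - 5)*(p^2 + 3*p) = p*(p - 5)*(p + 3)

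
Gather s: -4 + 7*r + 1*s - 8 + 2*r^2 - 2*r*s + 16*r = 2*r^2 + 23*r + s*(1 - 2*r) - 12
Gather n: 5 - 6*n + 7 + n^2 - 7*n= n^2 - 13*n + 12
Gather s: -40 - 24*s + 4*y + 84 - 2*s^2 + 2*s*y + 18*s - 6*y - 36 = -2*s^2 + s*(2*y - 6) - 2*y + 8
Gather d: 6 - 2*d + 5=11 - 2*d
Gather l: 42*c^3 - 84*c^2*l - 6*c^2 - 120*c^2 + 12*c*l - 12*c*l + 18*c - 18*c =42*c^3 - 84*c^2*l - 126*c^2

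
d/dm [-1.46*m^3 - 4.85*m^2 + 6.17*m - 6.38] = -4.38*m^2 - 9.7*m + 6.17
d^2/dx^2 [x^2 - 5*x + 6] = 2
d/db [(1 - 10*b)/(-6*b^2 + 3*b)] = (-20*b^2 + 4*b - 1)/(3*b^2*(4*b^2 - 4*b + 1))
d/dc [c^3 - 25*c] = 3*c^2 - 25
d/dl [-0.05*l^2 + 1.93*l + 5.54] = 1.93 - 0.1*l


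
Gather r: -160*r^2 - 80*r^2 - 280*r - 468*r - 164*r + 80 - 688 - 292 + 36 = -240*r^2 - 912*r - 864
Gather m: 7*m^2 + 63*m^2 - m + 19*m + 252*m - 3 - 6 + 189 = 70*m^2 + 270*m + 180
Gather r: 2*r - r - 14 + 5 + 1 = r - 8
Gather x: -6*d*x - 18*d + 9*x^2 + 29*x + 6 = -18*d + 9*x^2 + x*(29 - 6*d) + 6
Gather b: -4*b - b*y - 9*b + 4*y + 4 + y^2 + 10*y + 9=b*(-y - 13) + y^2 + 14*y + 13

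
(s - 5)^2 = s^2 - 10*s + 25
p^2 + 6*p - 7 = (p - 1)*(p + 7)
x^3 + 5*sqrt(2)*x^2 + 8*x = x*(x + sqrt(2))*(x + 4*sqrt(2))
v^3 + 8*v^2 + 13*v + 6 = (v + 1)^2*(v + 6)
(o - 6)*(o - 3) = o^2 - 9*o + 18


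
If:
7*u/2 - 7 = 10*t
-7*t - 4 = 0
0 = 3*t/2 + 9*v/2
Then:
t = -4/7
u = 18/49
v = 4/21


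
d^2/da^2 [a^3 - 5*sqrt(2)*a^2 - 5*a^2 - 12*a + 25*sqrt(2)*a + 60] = 6*a - 10*sqrt(2) - 10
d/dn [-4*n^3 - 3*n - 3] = -12*n^2 - 3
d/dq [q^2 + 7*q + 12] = 2*q + 7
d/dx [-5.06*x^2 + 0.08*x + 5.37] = 0.08 - 10.12*x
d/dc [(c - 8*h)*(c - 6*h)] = 2*c - 14*h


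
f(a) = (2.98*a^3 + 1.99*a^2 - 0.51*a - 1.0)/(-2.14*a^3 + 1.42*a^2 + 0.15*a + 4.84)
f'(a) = (6.42*a^2 - 2.84*a - 0.15)*(2.98*a^3 + 1.99*a^2 - 0.51*a - 1.0)/(-2.14*a^3 + 1.42*a^2 + 0.15*a + 4.84)^2 + (8.94*a^2 + 3.98*a - 0.51)/(-2.14*a^3 + 1.42*a^2 + 0.15*a + 4.84)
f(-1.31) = -0.30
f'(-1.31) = 0.44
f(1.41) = 5.65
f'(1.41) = 38.11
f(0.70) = 0.13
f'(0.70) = 1.38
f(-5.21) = -1.06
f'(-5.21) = 0.06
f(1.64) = -31.19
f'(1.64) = 671.18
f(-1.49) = -0.38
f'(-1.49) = 0.43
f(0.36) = -0.16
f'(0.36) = 0.43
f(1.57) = 49.77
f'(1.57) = 1992.57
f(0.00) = -0.21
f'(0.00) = -0.10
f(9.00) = -1.62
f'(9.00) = 0.03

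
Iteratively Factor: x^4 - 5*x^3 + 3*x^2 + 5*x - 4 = (x + 1)*(x^3 - 6*x^2 + 9*x - 4) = (x - 4)*(x + 1)*(x^2 - 2*x + 1) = (x - 4)*(x - 1)*(x + 1)*(x - 1)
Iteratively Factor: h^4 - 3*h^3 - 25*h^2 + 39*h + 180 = (h - 5)*(h^3 + 2*h^2 - 15*h - 36) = (h - 5)*(h + 3)*(h^2 - h - 12) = (h - 5)*(h + 3)^2*(h - 4)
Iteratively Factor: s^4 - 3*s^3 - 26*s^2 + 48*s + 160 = (s + 4)*(s^3 - 7*s^2 + 2*s + 40) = (s - 4)*(s + 4)*(s^2 - 3*s - 10) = (s - 5)*(s - 4)*(s + 4)*(s + 2)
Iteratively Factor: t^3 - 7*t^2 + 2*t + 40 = (t + 2)*(t^2 - 9*t + 20) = (t - 5)*(t + 2)*(t - 4)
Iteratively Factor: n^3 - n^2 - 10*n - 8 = (n - 4)*(n^2 + 3*n + 2) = (n - 4)*(n + 1)*(n + 2)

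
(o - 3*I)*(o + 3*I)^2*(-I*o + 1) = -I*o^4 + 4*o^3 - 6*I*o^2 + 36*o + 27*I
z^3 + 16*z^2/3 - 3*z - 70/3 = (z - 2)*(z + 7/3)*(z + 5)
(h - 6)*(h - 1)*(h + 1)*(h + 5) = h^4 - h^3 - 31*h^2 + h + 30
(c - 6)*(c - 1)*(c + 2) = c^3 - 5*c^2 - 8*c + 12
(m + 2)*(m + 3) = m^2 + 5*m + 6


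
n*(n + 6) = n^2 + 6*n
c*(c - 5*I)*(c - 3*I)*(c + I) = c^4 - 7*I*c^3 - 7*c^2 - 15*I*c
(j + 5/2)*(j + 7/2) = j^2 + 6*j + 35/4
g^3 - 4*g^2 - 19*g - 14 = (g - 7)*(g + 1)*(g + 2)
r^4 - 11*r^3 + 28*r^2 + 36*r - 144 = (r - 6)*(r - 4)*(r - 3)*(r + 2)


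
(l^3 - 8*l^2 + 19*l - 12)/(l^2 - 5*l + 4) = l - 3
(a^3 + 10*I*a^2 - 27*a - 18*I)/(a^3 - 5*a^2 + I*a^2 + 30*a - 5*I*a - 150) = (a^2 + 4*I*a - 3)/(a^2 - 5*a*(1 + I) + 25*I)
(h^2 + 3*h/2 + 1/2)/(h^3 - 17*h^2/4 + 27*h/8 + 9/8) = 4*(2*h^2 + 3*h + 1)/(8*h^3 - 34*h^2 + 27*h + 9)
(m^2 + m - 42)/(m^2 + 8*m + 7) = (m - 6)/(m + 1)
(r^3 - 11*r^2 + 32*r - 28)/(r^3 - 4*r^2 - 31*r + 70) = (r - 2)/(r + 5)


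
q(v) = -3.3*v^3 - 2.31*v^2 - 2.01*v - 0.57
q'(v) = -9.9*v^2 - 4.62*v - 2.01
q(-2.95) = 69.98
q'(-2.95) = -74.54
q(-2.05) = 22.27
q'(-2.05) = -34.14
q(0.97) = -7.70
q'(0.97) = -15.81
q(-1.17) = 3.90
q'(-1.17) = -10.16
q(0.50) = -2.56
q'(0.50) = -6.80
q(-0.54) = 0.36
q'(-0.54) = -2.40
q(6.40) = -973.13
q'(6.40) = -437.08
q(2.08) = -44.44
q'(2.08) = -54.45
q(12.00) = -6059.73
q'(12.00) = -1483.05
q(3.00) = -116.49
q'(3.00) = -104.97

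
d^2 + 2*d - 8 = (d - 2)*(d + 4)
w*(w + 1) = w^2 + w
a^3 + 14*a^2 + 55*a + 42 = (a + 1)*(a + 6)*(a + 7)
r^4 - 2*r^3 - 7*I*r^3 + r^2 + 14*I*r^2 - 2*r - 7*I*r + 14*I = (r - 2)*(r - 7*I)*(r - I)*(r + I)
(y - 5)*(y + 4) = y^2 - y - 20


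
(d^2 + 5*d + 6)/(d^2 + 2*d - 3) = (d + 2)/(d - 1)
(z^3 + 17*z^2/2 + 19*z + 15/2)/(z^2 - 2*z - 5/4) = 2*(z^2 + 8*z + 15)/(2*z - 5)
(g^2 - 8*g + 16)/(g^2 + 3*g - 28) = (g - 4)/(g + 7)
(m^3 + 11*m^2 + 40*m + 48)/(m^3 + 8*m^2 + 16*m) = (m + 3)/m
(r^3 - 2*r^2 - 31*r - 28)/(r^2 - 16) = (r^2 - 6*r - 7)/(r - 4)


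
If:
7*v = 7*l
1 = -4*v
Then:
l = -1/4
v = -1/4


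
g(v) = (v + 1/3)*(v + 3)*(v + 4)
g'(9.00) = 389.33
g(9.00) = 1456.00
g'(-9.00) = 125.33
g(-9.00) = -260.00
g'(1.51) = 43.32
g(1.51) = 45.81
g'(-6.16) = 37.82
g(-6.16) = -39.77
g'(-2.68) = -3.43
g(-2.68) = -0.99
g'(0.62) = 24.58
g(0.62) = 15.94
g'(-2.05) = -3.13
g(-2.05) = -3.18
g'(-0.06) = 13.46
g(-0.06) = 3.17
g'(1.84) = 51.48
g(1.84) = 61.43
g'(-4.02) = 3.85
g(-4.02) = -0.08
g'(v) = (v + 1/3)*(v + 3) + (v + 1/3)*(v + 4) + (v + 3)*(v + 4)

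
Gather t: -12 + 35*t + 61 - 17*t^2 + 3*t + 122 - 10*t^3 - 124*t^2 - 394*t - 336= -10*t^3 - 141*t^2 - 356*t - 165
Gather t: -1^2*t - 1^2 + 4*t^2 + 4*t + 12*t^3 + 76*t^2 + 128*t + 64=12*t^3 + 80*t^2 + 131*t + 63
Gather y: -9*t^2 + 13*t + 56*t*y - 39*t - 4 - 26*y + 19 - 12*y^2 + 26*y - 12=-9*t^2 + 56*t*y - 26*t - 12*y^2 + 3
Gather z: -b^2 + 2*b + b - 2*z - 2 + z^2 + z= -b^2 + 3*b + z^2 - z - 2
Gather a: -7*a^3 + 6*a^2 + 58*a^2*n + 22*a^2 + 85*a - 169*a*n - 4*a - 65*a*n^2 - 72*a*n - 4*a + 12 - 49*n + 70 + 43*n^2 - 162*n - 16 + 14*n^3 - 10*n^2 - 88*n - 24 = -7*a^3 + a^2*(58*n + 28) + a*(-65*n^2 - 241*n + 77) + 14*n^3 + 33*n^2 - 299*n + 42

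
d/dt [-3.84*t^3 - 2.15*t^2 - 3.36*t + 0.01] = -11.52*t^2 - 4.3*t - 3.36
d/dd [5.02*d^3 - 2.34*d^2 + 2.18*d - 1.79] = 15.06*d^2 - 4.68*d + 2.18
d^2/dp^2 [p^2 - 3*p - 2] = 2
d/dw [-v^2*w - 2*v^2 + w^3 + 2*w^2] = -v^2 + 3*w^2 + 4*w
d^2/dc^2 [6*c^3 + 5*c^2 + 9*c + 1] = 36*c + 10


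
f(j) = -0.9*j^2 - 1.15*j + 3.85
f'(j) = -1.8*j - 1.15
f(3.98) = -14.98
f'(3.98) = -8.31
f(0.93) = 2.00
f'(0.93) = -2.82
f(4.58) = -20.30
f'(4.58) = -9.39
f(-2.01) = 2.53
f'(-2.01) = 2.47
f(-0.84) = 4.18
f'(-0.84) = 0.36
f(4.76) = -22.02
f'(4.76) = -9.72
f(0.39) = 3.26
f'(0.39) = -1.85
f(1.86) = -1.40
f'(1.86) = -4.50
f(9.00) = -79.40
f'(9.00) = -17.35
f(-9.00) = -58.70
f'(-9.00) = 15.05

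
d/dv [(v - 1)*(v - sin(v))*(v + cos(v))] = (1 - v)*(v - sin(v))*(sin(v) - 1) + (1 - v)*(v + cos(v))*(cos(v) - 1) + (v - sin(v))*(v + cos(v))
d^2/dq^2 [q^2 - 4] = 2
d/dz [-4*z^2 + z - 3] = 1 - 8*z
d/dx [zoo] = 0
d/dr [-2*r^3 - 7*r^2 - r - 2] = -6*r^2 - 14*r - 1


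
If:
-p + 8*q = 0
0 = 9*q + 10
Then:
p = -80/9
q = -10/9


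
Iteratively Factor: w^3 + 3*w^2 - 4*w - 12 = (w + 3)*(w^2 - 4) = (w + 2)*(w + 3)*(w - 2)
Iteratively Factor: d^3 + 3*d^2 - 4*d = (d - 1)*(d^2 + 4*d) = d*(d - 1)*(d + 4)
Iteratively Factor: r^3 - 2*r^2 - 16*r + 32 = (r + 4)*(r^2 - 6*r + 8) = (r - 4)*(r + 4)*(r - 2)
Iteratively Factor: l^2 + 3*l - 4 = (l - 1)*(l + 4)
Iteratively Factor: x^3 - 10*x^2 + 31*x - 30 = (x - 3)*(x^2 - 7*x + 10) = (x - 5)*(x - 3)*(x - 2)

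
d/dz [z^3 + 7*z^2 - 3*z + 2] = 3*z^2 + 14*z - 3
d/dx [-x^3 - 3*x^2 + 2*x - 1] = -3*x^2 - 6*x + 2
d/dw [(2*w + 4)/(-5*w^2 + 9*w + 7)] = 2*(5*w^2 + 20*w - 11)/(25*w^4 - 90*w^3 + 11*w^2 + 126*w + 49)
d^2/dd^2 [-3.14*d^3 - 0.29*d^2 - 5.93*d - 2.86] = -18.84*d - 0.58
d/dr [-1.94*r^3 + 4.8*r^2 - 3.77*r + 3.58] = -5.82*r^2 + 9.6*r - 3.77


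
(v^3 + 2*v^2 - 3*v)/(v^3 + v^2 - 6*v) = (v - 1)/(v - 2)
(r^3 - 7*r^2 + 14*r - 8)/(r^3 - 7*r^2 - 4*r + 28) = (r^2 - 5*r + 4)/(r^2 - 5*r - 14)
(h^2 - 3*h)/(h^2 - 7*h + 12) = h/(h - 4)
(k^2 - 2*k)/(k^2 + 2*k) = (k - 2)/(k + 2)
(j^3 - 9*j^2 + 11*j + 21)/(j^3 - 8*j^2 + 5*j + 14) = (j - 3)/(j - 2)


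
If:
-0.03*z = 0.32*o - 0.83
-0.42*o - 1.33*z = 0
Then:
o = 2.67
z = -0.84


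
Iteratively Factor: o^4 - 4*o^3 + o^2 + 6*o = (o - 3)*(o^3 - o^2 - 2*o) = (o - 3)*(o + 1)*(o^2 - 2*o) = o*(o - 3)*(o + 1)*(o - 2)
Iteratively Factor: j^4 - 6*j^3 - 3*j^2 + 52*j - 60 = (j - 5)*(j^3 - j^2 - 8*j + 12) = (j - 5)*(j - 2)*(j^2 + j - 6) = (j - 5)*(j - 2)^2*(j + 3)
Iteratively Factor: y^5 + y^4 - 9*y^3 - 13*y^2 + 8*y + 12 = (y + 2)*(y^4 - y^3 - 7*y^2 + y + 6) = (y + 2)^2*(y^3 - 3*y^2 - y + 3) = (y - 3)*(y + 2)^2*(y^2 - 1) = (y - 3)*(y + 1)*(y + 2)^2*(y - 1)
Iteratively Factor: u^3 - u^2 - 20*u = (u)*(u^2 - u - 20) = u*(u + 4)*(u - 5)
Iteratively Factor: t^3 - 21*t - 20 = (t + 4)*(t^2 - 4*t - 5) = (t + 1)*(t + 4)*(t - 5)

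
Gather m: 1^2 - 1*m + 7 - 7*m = 8 - 8*m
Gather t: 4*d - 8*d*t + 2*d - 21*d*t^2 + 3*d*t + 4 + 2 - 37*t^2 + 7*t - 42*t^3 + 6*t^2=6*d - 42*t^3 + t^2*(-21*d - 31) + t*(7 - 5*d) + 6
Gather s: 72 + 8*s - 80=8*s - 8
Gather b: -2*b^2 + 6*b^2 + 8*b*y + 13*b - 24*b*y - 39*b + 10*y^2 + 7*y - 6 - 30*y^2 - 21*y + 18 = 4*b^2 + b*(-16*y - 26) - 20*y^2 - 14*y + 12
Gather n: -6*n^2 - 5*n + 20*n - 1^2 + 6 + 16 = -6*n^2 + 15*n + 21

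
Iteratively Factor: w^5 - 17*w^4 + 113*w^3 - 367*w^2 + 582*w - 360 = (w - 5)*(w^4 - 12*w^3 + 53*w^2 - 102*w + 72) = (w - 5)*(w - 4)*(w^3 - 8*w^2 + 21*w - 18) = (w - 5)*(w - 4)*(w - 3)*(w^2 - 5*w + 6) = (w - 5)*(w - 4)*(w - 3)^2*(w - 2)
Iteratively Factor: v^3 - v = (v - 1)*(v^2 + v) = (v - 1)*(v + 1)*(v)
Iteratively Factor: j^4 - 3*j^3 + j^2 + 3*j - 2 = (j - 1)*(j^3 - 2*j^2 - j + 2) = (j - 2)*(j - 1)*(j^2 - 1) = (j - 2)*(j - 1)^2*(j + 1)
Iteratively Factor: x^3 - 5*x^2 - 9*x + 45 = (x + 3)*(x^2 - 8*x + 15) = (x - 3)*(x + 3)*(x - 5)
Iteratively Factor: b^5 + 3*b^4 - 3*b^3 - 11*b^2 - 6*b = (b + 1)*(b^4 + 2*b^3 - 5*b^2 - 6*b) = b*(b + 1)*(b^3 + 2*b^2 - 5*b - 6) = b*(b + 1)^2*(b^2 + b - 6) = b*(b + 1)^2*(b + 3)*(b - 2)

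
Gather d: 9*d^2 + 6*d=9*d^2 + 6*d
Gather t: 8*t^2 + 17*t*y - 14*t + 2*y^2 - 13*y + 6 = 8*t^2 + t*(17*y - 14) + 2*y^2 - 13*y + 6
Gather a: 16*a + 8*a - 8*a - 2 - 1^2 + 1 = 16*a - 2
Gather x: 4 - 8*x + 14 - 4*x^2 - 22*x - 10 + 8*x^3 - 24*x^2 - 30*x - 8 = 8*x^3 - 28*x^2 - 60*x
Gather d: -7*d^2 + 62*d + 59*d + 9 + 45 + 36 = -7*d^2 + 121*d + 90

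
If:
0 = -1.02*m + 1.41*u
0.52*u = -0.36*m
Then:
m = 0.00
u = 0.00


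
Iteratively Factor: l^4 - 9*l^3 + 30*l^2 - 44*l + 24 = (l - 2)*(l^3 - 7*l^2 + 16*l - 12) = (l - 2)^2*(l^2 - 5*l + 6) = (l - 3)*(l - 2)^2*(l - 2)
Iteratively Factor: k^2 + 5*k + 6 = (k + 3)*(k + 2)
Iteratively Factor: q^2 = (q)*(q)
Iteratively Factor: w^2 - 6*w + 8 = (w - 4)*(w - 2)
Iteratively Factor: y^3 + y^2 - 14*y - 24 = (y + 3)*(y^2 - 2*y - 8) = (y - 4)*(y + 3)*(y + 2)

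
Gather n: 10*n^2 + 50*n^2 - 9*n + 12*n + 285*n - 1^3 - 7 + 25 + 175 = 60*n^2 + 288*n + 192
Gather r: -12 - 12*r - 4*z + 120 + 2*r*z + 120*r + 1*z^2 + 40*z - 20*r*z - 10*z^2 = r*(108 - 18*z) - 9*z^2 + 36*z + 108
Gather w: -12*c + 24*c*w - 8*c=24*c*w - 20*c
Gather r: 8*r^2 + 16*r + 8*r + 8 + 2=8*r^2 + 24*r + 10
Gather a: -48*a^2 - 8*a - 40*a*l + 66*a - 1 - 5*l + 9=-48*a^2 + a*(58 - 40*l) - 5*l + 8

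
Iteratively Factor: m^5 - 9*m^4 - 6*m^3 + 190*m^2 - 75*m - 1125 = (m - 5)*(m^4 - 4*m^3 - 26*m^2 + 60*m + 225) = (m - 5)^2*(m^3 + m^2 - 21*m - 45) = (m - 5)^2*(m + 3)*(m^2 - 2*m - 15) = (m - 5)^2*(m + 3)^2*(m - 5)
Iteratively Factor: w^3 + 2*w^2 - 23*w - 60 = (w - 5)*(w^2 + 7*w + 12) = (w - 5)*(w + 4)*(w + 3)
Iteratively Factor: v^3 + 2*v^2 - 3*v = (v + 3)*(v^2 - v) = (v - 1)*(v + 3)*(v)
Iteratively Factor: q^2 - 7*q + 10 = (q - 5)*(q - 2)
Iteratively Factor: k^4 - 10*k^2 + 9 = (k - 1)*(k^3 + k^2 - 9*k - 9) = (k - 3)*(k - 1)*(k^2 + 4*k + 3) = (k - 3)*(k - 1)*(k + 3)*(k + 1)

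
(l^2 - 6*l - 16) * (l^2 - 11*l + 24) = l^4 - 17*l^3 + 74*l^2 + 32*l - 384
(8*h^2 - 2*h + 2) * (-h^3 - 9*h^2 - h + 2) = -8*h^5 - 70*h^4 + 8*h^3 - 6*h + 4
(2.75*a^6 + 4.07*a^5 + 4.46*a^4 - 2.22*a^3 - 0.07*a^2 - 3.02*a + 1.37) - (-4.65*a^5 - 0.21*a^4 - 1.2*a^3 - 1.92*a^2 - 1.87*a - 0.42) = 2.75*a^6 + 8.72*a^5 + 4.67*a^4 - 1.02*a^3 + 1.85*a^2 - 1.15*a + 1.79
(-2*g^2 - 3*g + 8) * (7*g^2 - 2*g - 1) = -14*g^4 - 17*g^3 + 64*g^2 - 13*g - 8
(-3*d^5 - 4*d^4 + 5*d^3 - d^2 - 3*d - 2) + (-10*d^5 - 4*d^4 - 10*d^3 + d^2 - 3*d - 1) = -13*d^5 - 8*d^4 - 5*d^3 - 6*d - 3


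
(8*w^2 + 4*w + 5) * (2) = 16*w^2 + 8*w + 10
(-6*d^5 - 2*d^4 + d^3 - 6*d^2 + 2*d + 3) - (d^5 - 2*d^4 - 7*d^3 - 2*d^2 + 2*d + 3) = -7*d^5 + 8*d^3 - 4*d^2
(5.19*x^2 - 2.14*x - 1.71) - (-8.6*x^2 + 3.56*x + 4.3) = 13.79*x^2 - 5.7*x - 6.01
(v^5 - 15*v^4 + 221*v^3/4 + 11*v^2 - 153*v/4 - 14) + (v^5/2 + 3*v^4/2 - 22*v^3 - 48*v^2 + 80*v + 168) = 3*v^5/2 - 27*v^4/2 + 133*v^3/4 - 37*v^2 + 167*v/4 + 154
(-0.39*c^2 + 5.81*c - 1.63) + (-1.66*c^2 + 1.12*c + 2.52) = -2.05*c^2 + 6.93*c + 0.89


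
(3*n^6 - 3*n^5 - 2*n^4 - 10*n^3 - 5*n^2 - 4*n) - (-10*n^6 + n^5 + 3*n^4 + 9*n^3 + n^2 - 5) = 13*n^6 - 4*n^5 - 5*n^4 - 19*n^3 - 6*n^2 - 4*n + 5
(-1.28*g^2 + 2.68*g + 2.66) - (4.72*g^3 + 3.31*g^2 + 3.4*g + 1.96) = -4.72*g^3 - 4.59*g^2 - 0.72*g + 0.7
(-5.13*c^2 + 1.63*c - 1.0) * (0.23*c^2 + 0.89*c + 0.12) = -1.1799*c^4 - 4.1908*c^3 + 0.6051*c^2 - 0.6944*c - 0.12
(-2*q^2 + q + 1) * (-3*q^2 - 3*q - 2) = 6*q^4 + 3*q^3 - 2*q^2 - 5*q - 2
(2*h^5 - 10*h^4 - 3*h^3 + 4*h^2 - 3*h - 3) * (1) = 2*h^5 - 10*h^4 - 3*h^3 + 4*h^2 - 3*h - 3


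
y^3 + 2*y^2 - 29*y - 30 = (y - 5)*(y + 1)*(y + 6)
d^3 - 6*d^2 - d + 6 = (d - 6)*(d - 1)*(d + 1)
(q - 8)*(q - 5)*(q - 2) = q^3 - 15*q^2 + 66*q - 80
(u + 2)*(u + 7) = u^2 + 9*u + 14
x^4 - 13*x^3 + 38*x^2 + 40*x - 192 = (x - 8)*(x - 4)*(x - 3)*(x + 2)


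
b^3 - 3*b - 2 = (b - 2)*(b + 1)^2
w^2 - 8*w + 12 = (w - 6)*(w - 2)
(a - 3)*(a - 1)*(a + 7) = a^3 + 3*a^2 - 25*a + 21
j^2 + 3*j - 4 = (j - 1)*(j + 4)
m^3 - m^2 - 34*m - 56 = (m - 7)*(m + 2)*(m + 4)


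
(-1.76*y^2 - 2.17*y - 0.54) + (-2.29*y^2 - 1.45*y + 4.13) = -4.05*y^2 - 3.62*y + 3.59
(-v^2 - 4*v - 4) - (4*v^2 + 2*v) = -5*v^2 - 6*v - 4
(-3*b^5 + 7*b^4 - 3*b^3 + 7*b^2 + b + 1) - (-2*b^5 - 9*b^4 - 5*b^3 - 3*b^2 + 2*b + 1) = -b^5 + 16*b^4 + 2*b^3 + 10*b^2 - b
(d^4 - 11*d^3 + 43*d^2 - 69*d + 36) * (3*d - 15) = 3*d^5 - 48*d^4 + 294*d^3 - 852*d^2 + 1143*d - 540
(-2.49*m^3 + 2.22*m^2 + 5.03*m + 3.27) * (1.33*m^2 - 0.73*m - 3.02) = -3.3117*m^5 + 4.7703*m^4 + 12.5891*m^3 - 6.0272*m^2 - 17.5777*m - 9.8754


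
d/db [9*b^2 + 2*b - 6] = 18*b + 2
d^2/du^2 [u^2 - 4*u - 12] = 2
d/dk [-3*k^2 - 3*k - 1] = -6*k - 3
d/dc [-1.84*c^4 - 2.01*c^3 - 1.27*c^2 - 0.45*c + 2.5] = -7.36*c^3 - 6.03*c^2 - 2.54*c - 0.45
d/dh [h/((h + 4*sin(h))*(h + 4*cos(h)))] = (-4*sqrt(2)*h^2*cos(h + pi/4) - h^2 - 16*h*cos(2*h) + 8*sin(2*h))/((h + 4*sin(h))^2*(h + 4*cos(h))^2)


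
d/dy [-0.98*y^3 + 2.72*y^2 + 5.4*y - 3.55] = -2.94*y^2 + 5.44*y + 5.4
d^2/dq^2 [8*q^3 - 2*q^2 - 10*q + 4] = 48*q - 4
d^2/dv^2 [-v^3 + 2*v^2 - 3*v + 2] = 4 - 6*v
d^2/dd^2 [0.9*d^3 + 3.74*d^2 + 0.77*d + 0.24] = 5.4*d + 7.48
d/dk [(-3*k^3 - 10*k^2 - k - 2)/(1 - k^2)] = (3*k^4 - 10*k^2 - 24*k - 1)/(k^4 - 2*k^2 + 1)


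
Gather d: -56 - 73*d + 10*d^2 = 10*d^2 - 73*d - 56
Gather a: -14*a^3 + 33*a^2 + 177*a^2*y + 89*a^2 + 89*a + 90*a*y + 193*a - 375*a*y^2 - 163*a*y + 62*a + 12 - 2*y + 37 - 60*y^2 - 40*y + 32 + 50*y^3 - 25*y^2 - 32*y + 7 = -14*a^3 + a^2*(177*y + 122) + a*(-375*y^2 - 73*y + 344) + 50*y^3 - 85*y^2 - 74*y + 88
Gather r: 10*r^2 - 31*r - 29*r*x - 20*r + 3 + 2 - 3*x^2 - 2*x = 10*r^2 + r*(-29*x - 51) - 3*x^2 - 2*x + 5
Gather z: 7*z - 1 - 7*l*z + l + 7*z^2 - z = l + 7*z^2 + z*(6 - 7*l) - 1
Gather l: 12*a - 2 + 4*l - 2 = 12*a + 4*l - 4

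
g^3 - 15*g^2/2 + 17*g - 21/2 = (g - 7/2)*(g - 3)*(g - 1)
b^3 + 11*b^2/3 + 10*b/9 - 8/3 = (b - 2/3)*(b + 4/3)*(b + 3)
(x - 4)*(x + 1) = x^2 - 3*x - 4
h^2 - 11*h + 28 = (h - 7)*(h - 4)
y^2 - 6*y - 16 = (y - 8)*(y + 2)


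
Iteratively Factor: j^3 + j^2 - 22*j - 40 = (j + 2)*(j^2 - j - 20) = (j - 5)*(j + 2)*(j + 4)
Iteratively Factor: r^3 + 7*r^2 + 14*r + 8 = (r + 2)*(r^2 + 5*r + 4) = (r + 1)*(r + 2)*(r + 4)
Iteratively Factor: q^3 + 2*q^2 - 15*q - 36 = (q + 3)*(q^2 - q - 12) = (q + 3)^2*(q - 4)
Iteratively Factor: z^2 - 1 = (z - 1)*(z + 1)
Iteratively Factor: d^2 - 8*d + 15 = (d - 5)*(d - 3)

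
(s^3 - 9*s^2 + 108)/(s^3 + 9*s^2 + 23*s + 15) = (s^2 - 12*s + 36)/(s^2 + 6*s + 5)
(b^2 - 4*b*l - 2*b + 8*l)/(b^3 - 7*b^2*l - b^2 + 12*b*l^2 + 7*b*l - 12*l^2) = (b - 2)/(b^2 - 3*b*l - b + 3*l)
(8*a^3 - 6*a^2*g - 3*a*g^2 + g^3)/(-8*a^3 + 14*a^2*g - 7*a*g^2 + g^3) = (-2*a - g)/(2*a - g)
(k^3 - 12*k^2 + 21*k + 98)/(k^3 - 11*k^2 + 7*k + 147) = (k + 2)/(k + 3)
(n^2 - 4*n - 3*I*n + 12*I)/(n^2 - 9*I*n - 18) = (n - 4)/(n - 6*I)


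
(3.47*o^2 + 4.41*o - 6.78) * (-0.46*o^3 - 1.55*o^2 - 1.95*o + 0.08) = -1.5962*o^5 - 7.4071*o^4 - 10.4832*o^3 + 2.1871*o^2 + 13.5738*o - 0.5424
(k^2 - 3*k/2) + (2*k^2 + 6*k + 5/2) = 3*k^2 + 9*k/2 + 5/2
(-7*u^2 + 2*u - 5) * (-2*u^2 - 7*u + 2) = 14*u^4 + 45*u^3 - 18*u^2 + 39*u - 10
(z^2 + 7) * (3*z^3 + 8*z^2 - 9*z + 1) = 3*z^5 + 8*z^4 + 12*z^3 + 57*z^2 - 63*z + 7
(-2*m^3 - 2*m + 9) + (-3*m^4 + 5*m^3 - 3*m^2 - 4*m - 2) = -3*m^4 + 3*m^3 - 3*m^2 - 6*m + 7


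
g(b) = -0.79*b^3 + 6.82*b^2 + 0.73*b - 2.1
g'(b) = -2.37*b^2 + 13.64*b + 0.73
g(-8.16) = 875.29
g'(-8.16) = -268.38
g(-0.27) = -1.78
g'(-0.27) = -3.13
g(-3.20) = 91.29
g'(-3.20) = -67.19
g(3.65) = 53.01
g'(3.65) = 18.94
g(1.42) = 10.43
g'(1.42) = 15.32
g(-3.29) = 97.45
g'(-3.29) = -69.80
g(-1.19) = 8.02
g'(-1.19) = -18.86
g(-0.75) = 1.52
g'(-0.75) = -10.83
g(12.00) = -376.38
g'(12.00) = -176.87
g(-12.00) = 2336.34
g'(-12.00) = -504.23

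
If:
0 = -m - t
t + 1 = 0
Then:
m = 1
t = -1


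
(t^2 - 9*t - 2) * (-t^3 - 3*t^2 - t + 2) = -t^5 + 6*t^4 + 28*t^3 + 17*t^2 - 16*t - 4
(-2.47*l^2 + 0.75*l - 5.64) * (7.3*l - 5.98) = -18.031*l^3 + 20.2456*l^2 - 45.657*l + 33.7272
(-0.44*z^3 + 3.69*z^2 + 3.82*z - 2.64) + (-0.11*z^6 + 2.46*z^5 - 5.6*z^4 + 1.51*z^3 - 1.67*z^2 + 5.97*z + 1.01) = -0.11*z^6 + 2.46*z^5 - 5.6*z^4 + 1.07*z^3 + 2.02*z^2 + 9.79*z - 1.63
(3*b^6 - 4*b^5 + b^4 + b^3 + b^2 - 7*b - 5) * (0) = 0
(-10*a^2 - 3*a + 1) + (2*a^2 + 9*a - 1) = -8*a^2 + 6*a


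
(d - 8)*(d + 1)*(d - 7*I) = d^3 - 7*d^2 - 7*I*d^2 - 8*d + 49*I*d + 56*I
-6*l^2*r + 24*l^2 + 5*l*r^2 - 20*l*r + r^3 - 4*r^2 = (-l + r)*(6*l + r)*(r - 4)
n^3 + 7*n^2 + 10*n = n*(n + 2)*(n + 5)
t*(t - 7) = t^2 - 7*t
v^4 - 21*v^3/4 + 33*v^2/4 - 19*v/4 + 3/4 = (v - 3)*(v - 1)^2*(v - 1/4)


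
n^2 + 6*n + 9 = (n + 3)^2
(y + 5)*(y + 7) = y^2 + 12*y + 35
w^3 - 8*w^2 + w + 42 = (w - 7)*(w - 3)*(w + 2)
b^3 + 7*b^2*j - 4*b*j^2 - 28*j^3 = (b - 2*j)*(b + 2*j)*(b + 7*j)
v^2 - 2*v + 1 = (v - 1)^2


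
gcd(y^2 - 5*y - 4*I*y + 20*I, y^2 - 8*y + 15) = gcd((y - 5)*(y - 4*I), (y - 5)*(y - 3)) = y - 5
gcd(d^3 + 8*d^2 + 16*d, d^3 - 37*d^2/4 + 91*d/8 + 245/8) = 1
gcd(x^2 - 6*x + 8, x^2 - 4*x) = x - 4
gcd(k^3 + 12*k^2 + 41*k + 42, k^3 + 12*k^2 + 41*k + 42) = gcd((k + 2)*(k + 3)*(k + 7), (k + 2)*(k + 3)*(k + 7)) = k^3 + 12*k^2 + 41*k + 42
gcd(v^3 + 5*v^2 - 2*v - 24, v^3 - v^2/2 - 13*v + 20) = v^2 + 2*v - 8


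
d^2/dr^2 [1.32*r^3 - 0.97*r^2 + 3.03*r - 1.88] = 7.92*r - 1.94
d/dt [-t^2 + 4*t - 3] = 4 - 2*t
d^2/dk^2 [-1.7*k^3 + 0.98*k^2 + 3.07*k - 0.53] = 1.96 - 10.2*k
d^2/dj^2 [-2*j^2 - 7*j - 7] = -4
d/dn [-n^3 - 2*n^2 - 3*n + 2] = -3*n^2 - 4*n - 3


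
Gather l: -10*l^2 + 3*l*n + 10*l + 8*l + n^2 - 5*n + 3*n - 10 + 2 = -10*l^2 + l*(3*n + 18) + n^2 - 2*n - 8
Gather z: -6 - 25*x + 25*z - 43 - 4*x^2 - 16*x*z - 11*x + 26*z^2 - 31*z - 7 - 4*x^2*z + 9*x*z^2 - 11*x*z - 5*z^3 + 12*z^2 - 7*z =-4*x^2 - 36*x - 5*z^3 + z^2*(9*x + 38) + z*(-4*x^2 - 27*x - 13) - 56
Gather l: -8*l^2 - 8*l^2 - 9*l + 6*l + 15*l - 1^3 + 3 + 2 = -16*l^2 + 12*l + 4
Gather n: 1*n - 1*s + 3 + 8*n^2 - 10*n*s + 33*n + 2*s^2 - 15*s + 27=8*n^2 + n*(34 - 10*s) + 2*s^2 - 16*s + 30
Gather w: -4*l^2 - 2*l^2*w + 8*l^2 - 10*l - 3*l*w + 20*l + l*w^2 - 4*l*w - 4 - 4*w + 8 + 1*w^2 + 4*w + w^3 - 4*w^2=4*l^2 + 10*l + w^3 + w^2*(l - 3) + w*(-2*l^2 - 7*l) + 4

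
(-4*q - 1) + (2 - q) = 1 - 5*q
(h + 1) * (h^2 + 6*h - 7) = h^3 + 7*h^2 - h - 7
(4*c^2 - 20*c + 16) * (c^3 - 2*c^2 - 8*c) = 4*c^5 - 28*c^4 + 24*c^3 + 128*c^2 - 128*c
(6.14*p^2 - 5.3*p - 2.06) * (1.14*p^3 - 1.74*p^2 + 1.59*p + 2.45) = 6.9996*p^5 - 16.7256*p^4 + 16.6362*p^3 + 10.2004*p^2 - 16.2604*p - 5.047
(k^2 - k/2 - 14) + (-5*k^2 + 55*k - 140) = -4*k^2 + 109*k/2 - 154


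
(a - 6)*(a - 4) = a^2 - 10*a + 24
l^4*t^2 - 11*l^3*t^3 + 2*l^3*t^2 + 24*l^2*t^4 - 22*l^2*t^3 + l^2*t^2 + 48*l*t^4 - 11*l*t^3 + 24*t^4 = (l - 8*t)*(l - 3*t)*(l*t + t)^2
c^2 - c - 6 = (c - 3)*(c + 2)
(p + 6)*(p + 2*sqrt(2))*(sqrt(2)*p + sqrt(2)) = sqrt(2)*p^3 + 4*p^2 + 7*sqrt(2)*p^2 + 6*sqrt(2)*p + 28*p + 24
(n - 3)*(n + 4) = n^2 + n - 12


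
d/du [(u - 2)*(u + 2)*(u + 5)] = 3*u^2 + 10*u - 4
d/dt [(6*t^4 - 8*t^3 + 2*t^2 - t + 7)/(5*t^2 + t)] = (60*t^5 - 22*t^4 - 16*t^3 + 7*t^2 - 70*t - 7)/(t^2*(25*t^2 + 10*t + 1))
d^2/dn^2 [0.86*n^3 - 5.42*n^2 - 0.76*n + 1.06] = 5.16*n - 10.84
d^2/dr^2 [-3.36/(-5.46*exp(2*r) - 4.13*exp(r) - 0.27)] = (3.36*(10.92*exp(r) + 4.13)*(21.84*exp(r) + 8.26)*exp(r) - (73.3824*exp(r) + 13.8768)*(5.46*exp(2*r) + 4.13*exp(r) + 0.27))*exp(r)/(5.46*exp(2*r) + 4.13*exp(r) + 0.27)^3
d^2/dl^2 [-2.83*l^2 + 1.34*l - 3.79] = -5.66000000000000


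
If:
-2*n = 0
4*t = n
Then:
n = 0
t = 0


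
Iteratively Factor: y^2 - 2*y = (y - 2)*(y)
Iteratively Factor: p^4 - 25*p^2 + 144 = (p - 4)*(p^3 + 4*p^2 - 9*p - 36) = (p - 4)*(p + 3)*(p^2 + p - 12) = (p - 4)*(p + 3)*(p + 4)*(p - 3)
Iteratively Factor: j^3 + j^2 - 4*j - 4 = (j + 1)*(j^2 - 4) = (j - 2)*(j + 1)*(j + 2)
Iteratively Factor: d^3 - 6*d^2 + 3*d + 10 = (d - 5)*(d^2 - d - 2) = (d - 5)*(d - 2)*(d + 1)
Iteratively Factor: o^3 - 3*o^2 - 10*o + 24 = (o - 4)*(o^2 + o - 6) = (o - 4)*(o + 3)*(o - 2)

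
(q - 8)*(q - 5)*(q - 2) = q^3 - 15*q^2 + 66*q - 80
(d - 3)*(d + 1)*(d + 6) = d^3 + 4*d^2 - 15*d - 18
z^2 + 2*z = z*(z + 2)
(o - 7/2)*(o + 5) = o^2 + 3*o/2 - 35/2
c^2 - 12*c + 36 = (c - 6)^2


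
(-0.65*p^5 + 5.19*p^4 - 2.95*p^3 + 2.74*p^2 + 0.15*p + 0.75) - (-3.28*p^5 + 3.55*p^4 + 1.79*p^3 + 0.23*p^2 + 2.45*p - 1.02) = 2.63*p^5 + 1.64*p^4 - 4.74*p^3 + 2.51*p^2 - 2.3*p + 1.77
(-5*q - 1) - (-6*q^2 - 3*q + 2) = 6*q^2 - 2*q - 3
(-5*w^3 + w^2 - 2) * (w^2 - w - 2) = -5*w^5 + 6*w^4 + 9*w^3 - 4*w^2 + 2*w + 4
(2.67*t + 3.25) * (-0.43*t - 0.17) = -1.1481*t^2 - 1.8514*t - 0.5525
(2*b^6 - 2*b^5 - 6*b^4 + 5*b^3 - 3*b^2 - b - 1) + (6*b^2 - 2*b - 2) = 2*b^6 - 2*b^5 - 6*b^4 + 5*b^3 + 3*b^2 - 3*b - 3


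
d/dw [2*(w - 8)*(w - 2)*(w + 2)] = 6*w^2 - 32*w - 8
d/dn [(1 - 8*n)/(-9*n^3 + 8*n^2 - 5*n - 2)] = (-144*n^3 + 91*n^2 - 16*n + 21)/(81*n^6 - 144*n^5 + 154*n^4 - 44*n^3 - 7*n^2 + 20*n + 4)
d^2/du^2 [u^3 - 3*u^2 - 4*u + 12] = 6*u - 6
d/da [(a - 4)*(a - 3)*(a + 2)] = 3*a^2 - 10*a - 2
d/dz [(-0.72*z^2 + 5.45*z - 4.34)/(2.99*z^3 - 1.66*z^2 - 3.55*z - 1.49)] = (2.1528*z^4 - 32.591*z^3 + 50.5328*z^2 - 12.2632*z - 23.5275)/(8.9401*z^6 - 9.9268*z^5 - 18.4734*z^4 + 2.8758*z^3 + 17.5493*z^2 + 10.579*z + 2.2201)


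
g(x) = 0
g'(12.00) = 0.00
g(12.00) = 0.00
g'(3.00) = 0.00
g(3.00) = 0.00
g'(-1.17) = 0.00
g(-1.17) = 0.00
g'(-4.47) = 0.00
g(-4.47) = 0.00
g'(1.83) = 0.00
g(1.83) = 0.00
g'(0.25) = 0.00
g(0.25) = 0.00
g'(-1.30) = 0.00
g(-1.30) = 0.00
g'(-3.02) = 0.00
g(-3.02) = 0.00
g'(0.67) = 0.00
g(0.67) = 0.00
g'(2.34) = 0.00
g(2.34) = 0.00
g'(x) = 0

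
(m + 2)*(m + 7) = m^2 + 9*m + 14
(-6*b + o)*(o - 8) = -6*b*o + 48*b + o^2 - 8*o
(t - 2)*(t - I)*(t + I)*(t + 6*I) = t^4 - 2*t^3 + 6*I*t^3 + t^2 - 12*I*t^2 - 2*t + 6*I*t - 12*I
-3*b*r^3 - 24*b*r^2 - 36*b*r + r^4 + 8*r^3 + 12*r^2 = r*(-3*b + r)*(r + 2)*(r + 6)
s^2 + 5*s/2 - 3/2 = (s - 1/2)*(s + 3)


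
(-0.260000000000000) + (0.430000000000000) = 0.170000000000000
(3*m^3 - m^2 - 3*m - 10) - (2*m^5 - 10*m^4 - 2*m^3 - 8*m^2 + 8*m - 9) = -2*m^5 + 10*m^4 + 5*m^3 + 7*m^2 - 11*m - 1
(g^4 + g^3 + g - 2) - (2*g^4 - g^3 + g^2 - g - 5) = -g^4 + 2*g^3 - g^2 + 2*g + 3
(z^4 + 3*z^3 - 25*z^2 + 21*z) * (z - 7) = z^5 - 4*z^4 - 46*z^3 + 196*z^2 - 147*z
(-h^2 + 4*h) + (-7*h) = -h^2 - 3*h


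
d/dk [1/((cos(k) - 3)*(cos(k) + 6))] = (2*cos(k) + 3)*sin(k)/((cos(k) - 3)^2*(cos(k) + 6)^2)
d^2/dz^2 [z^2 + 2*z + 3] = 2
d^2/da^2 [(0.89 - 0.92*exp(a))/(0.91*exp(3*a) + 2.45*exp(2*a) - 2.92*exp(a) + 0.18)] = (-3.047408*exp(6*a) + 0.479661000000007*exp(5*a) + 6.52600900000001*exp(4*a) + 12.016452*exp(3*a) - 17.978898*exp(2*a) + 5.534984*exp(a) + 0.437976)*exp(a)/(0.753571*exp(9*a) + 6.086535*exp(8*a) + 9.13266900000001*exp(7*a) - 23.907541*exp(6*a) - 26.896968*exp(5*a) + 63.040614*exp(4*a) - 32.534956*exp(3*a) + 4.842396*exp(2*a) - 0.283824*exp(a) + 0.005832)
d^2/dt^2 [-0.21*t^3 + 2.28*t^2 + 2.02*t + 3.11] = 4.56 - 1.26*t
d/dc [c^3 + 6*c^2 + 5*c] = 3*c^2 + 12*c + 5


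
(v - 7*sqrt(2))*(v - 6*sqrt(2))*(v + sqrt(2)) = v^3 - 12*sqrt(2)*v^2 + 58*v + 84*sqrt(2)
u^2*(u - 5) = u^3 - 5*u^2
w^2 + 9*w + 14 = (w + 2)*(w + 7)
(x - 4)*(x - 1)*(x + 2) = x^3 - 3*x^2 - 6*x + 8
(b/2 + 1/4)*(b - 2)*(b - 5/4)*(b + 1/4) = b^4/2 - 5*b^3/4 + 3*b^2/32 + 47*b/64 + 5/32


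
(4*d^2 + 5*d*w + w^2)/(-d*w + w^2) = (4*d^2 + 5*d*w + w^2)/(w*(-d + w))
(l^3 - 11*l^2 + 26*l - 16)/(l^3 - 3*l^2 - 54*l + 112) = (l - 1)/(l + 7)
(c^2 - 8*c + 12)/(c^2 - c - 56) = (-c^2 + 8*c - 12)/(-c^2 + c + 56)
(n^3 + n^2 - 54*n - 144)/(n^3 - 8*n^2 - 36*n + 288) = (n + 3)/(n - 6)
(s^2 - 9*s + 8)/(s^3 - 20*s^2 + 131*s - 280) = (s - 1)/(s^2 - 12*s + 35)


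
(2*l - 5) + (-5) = 2*l - 10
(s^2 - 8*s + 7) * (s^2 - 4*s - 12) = s^4 - 12*s^3 + 27*s^2 + 68*s - 84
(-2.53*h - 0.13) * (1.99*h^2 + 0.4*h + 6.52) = -5.0347*h^3 - 1.2707*h^2 - 16.5476*h - 0.8476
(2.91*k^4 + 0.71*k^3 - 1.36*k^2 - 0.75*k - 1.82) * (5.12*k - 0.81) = 14.8992*k^5 + 1.2781*k^4 - 7.5383*k^3 - 2.7384*k^2 - 8.7109*k + 1.4742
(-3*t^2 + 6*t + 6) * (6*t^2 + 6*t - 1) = -18*t^4 + 18*t^3 + 75*t^2 + 30*t - 6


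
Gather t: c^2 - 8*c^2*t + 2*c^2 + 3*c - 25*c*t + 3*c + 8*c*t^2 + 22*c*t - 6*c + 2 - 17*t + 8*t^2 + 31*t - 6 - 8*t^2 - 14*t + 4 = 3*c^2 + 8*c*t^2 + t*(-8*c^2 - 3*c)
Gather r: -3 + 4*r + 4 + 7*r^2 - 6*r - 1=7*r^2 - 2*r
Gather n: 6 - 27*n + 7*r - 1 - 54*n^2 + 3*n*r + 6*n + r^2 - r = -54*n^2 + n*(3*r - 21) + r^2 + 6*r + 5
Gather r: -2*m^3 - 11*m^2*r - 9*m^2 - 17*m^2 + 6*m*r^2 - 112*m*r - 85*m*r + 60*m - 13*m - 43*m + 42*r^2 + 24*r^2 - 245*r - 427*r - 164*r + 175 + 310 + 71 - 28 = -2*m^3 - 26*m^2 + 4*m + r^2*(6*m + 66) + r*(-11*m^2 - 197*m - 836) + 528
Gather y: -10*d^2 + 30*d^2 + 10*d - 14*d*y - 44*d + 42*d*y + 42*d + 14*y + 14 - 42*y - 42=20*d^2 + 8*d + y*(28*d - 28) - 28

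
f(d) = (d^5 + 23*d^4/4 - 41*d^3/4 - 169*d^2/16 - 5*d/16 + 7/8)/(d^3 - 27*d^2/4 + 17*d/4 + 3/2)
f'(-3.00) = 1.37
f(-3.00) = -4.10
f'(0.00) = -1.86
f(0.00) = 0.58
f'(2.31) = -13.84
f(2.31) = -3.79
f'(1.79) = -10.20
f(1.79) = 2.20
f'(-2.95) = 1.41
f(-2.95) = -4.03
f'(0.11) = -2.13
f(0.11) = 0.37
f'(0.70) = -24.56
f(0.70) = -4.29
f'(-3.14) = 1.25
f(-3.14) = -4.29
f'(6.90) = -472.83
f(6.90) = 653.27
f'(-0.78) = 1.25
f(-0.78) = -0.22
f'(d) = (-3*d^2 + 27*d/2 - 17/4)*(d^5 + 23*d^4/4 - 41*d^3/4 - 169*d^2/16 - 5*d/16 + 7/8)/(d^3 - 27*d^2/4 + 17*d/4 + 3/2)^2 + (5*d^4 + 23*d^3 - 123*d^2/4 - 169*d/8 - 5/16)/(d^3 - 27*d^2/4 + 17*d/4 + 3/2)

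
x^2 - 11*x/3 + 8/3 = (x - 8/3)*(x - 1)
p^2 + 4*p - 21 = (p - 3)*(p + 7)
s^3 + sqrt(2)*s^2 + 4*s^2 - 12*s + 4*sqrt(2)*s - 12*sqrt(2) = (s - 2)*(s + 6)*(s + sqrt(2))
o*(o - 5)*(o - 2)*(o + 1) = o^4 - 6*o^3 + 3*o^2 + 10*o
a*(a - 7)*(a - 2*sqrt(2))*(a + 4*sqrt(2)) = a^4 - 7*a^3 + 2*sqrt(2)*a^3 - 14*sqrt(2)*a^2 - 16*a^2 + 112*a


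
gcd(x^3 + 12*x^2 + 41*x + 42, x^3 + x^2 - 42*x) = x + 7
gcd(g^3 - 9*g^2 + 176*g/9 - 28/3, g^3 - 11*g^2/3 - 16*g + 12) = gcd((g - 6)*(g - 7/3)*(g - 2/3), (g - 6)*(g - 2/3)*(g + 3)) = g^2 - 20*g/3 + 4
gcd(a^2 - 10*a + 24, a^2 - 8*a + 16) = a - 4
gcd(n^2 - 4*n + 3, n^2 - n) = n - 1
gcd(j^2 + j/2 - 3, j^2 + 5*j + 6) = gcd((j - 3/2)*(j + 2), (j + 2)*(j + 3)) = j + 2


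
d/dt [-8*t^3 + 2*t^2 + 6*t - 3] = -24*t^2 + 4*t + 6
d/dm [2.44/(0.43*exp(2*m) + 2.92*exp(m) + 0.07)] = (-2.0984*exp(m) - 7.1248)*exp(m)/(0.43*exp(2*m) + 2.92*exp(m) + 0.07)^2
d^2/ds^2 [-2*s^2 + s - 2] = -4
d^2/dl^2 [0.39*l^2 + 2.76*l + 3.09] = 0.780000000000000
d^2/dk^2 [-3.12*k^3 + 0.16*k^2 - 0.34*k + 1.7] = 0.32 - 18.72*k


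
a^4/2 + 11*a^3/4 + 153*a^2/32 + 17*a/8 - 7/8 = (a/2 + 1)*(a - 1/4)*(a + 7/4)*(a + 2)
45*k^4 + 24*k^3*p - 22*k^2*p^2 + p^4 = (-3*k + p)^2*(k + p)*(5*k + p)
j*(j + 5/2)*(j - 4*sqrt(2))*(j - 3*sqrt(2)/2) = j^4 - 11*sqrt(2)*j^3/2 + 5*j^3/2 - 55*sqrt(2)*j^2/4 + 12*j^2 + 30*j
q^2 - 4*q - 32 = (q - 8)*(q + 4)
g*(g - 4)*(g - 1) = g^3 - 5*g^2 + 4*g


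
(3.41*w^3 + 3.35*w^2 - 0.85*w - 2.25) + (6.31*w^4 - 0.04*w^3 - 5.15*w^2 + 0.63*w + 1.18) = 6.31*w^4 + 3.37*w^3 - 1.8*w^2 - 0.22*w - 1.07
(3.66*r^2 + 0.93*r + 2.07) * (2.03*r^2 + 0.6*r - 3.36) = 7.4298*r^4 + 4.0839*r^3 - 7.5375*r^2 - 1.8828*r - 6.9552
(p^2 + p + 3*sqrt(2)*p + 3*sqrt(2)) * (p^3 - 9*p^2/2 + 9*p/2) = p^5 - 7*p^4/2 + 3*sqrt(2)*p^4 - 21*sqrt(2)*p^3/2 + 9*p^2/2 + 27*sqrt(2)*p/2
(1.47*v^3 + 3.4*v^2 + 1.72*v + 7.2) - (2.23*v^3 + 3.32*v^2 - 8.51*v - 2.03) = -0.76*v^3 + 0.0800000000000001*v^2 + 10.23*v + 9.23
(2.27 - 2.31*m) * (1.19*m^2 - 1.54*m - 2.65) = -2.7489*m^3 + 6.2587*m^2 + 2.6257*m - 6.0155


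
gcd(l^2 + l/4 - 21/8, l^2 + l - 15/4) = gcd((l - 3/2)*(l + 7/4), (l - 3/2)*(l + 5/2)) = l - 3/2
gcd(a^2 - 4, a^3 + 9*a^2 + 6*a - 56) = a - 2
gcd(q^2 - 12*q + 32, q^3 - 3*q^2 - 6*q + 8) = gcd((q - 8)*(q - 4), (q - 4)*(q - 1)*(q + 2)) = q - 4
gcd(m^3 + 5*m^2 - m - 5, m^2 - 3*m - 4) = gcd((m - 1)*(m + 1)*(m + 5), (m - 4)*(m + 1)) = m + 1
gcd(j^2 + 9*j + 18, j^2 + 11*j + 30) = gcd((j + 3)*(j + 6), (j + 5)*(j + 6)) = j + 6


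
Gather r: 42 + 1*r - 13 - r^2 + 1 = -r^2 + r + 30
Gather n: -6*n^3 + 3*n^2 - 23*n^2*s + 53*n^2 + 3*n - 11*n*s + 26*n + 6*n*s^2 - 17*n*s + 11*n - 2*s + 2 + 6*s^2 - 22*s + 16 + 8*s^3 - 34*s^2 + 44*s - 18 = -6*n^3 + n^2*(56 - 23*s) + n*(6*s^2 - 28*s + 40) + 8*s^3 - 28*s^2 + 20*s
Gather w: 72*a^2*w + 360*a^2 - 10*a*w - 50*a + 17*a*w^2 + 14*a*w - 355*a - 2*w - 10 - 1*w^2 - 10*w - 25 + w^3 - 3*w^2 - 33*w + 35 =360*a^2 - 405*a + w^3 + w^2*(17*a - 4) + w*(72*a^2 + 4*a - 45)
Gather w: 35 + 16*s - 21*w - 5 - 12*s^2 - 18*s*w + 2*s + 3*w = -12*s^2 + 18*s + w*(-18*s - 18) + 30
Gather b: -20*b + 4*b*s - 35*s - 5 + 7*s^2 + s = b*(4*s - 20) + 7*s^2 - 34*s - 5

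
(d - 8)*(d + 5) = d^2 - 3*d - 40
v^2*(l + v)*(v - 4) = l*v^3 - 4*l*v^2 + v^4 - 4*v^3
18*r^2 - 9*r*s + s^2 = (-6*r + s)*(-3*r + s)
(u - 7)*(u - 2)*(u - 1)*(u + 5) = u^4 - 5*u^3 - 27*u^2 + 101*u - 70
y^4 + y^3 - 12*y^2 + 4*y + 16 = (y - 2)^2*(y + 1)*(y + 4)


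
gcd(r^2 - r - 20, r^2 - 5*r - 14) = 1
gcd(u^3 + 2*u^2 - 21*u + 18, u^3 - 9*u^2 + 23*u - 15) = u^2 - 4*u + 3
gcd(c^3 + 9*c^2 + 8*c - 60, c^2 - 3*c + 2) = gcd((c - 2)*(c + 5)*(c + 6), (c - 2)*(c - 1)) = c - 2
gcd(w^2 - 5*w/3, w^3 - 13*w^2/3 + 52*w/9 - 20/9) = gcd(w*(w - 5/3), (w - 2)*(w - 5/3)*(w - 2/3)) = w - 5/3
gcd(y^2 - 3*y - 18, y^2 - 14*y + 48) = y - 6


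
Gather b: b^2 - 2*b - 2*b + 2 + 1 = b^2 - 4*b + 3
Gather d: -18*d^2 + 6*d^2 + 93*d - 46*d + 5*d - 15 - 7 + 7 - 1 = -12*d^2 + 52*d - 16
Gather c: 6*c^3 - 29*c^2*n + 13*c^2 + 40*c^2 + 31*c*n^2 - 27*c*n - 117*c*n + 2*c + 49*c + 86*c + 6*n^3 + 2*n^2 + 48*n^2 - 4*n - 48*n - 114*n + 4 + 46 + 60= 6*c^3 + c^2*(53 - 29*n) + c*(31*n^2 - 144*n + 137) + 6*n^3 + 50*n^2 - 166*n + 110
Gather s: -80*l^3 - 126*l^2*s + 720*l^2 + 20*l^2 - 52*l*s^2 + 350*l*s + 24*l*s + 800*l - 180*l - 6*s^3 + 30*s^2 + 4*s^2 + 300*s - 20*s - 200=-80*l^3 + 740*l^2 + 620*l - 6*s^3 + s^2*(34 - 52*l) + s*(-126*l^2 + 374*l + 280) - 200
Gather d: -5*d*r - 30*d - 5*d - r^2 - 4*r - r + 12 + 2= d*(-5*r - 35) - r^2 - 5*r + 14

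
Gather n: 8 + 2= 10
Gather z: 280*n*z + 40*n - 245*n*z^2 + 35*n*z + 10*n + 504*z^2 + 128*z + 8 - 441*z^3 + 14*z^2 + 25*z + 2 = 50*n - 441*z^3 + z^2*(518 - 245*n) + z*(315*n + 153) + 10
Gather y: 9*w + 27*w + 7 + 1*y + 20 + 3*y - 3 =36*w + 4*y + 24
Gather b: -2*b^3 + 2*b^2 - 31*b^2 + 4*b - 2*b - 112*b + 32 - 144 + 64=-2*b^3 - 29*b^2 - 110*b - 48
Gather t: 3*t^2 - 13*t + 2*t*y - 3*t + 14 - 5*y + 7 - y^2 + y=3*t^2 + t*(2*y - 16) - y^2 - 4*y + 21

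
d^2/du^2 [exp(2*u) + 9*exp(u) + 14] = (4*exp(u) + 9)*exp(u)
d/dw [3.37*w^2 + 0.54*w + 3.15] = 6.74*w + 0.54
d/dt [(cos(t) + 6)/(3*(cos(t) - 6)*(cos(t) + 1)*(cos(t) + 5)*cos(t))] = (3*cos(t)^4 + 24*cos(t)^3 - 31*cos(t)^2 - 372*cos(t) - 180)*sin(t)/(3*(cos(t) - 6)^2*(cos(t) + 1)^2*(cos(t) + 5)^2*cos(t)^2)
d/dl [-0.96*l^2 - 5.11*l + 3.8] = -1.92*l - 5.11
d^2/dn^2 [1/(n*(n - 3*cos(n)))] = (-3*n^2*(n - 3*cos(n))*cos(n) + 2*n^2*(3*sin(n) + 1)^2 + 2*n*(n - 3*cos(n))*(3*sin(n) + 1) + 2*(n - 3*cos(n))^2)/(n^3*(n - 3*cos(n))^3)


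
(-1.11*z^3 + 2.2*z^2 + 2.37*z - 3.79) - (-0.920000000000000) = -1.11*z^3 + 2.2*z^2 + 2.37*z - 2.87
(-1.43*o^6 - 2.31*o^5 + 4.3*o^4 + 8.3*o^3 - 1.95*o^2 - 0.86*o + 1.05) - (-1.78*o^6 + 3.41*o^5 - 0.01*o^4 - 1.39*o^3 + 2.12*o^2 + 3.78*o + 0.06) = 0.35*o^6 - 5.72*o^5 + 4.31*o^4 + 9.69*o^3 - 4.07*o^2 - 4.64*o + 0.99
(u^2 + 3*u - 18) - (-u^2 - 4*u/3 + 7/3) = 2*u^2 + 13*u/3 - 61/3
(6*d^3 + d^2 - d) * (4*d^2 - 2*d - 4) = 24*d^5 - 8*d^4 - 30*d^3 - 2*d^2 + 4*d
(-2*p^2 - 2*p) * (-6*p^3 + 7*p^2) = 12*p^5 - 2*p^4 - 14*p^3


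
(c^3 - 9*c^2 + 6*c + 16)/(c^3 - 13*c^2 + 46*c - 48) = (c + 1)/(c - 3)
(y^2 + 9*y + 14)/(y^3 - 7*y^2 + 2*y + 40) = (y + 7)/(y^2 - 9*y + 20)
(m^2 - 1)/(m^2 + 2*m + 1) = (m - 1)/(m + 1)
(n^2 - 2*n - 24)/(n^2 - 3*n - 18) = (n + 4)/(n + 3)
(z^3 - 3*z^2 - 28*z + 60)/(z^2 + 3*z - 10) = z - 6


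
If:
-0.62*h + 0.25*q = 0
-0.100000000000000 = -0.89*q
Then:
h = 0.05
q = 0.11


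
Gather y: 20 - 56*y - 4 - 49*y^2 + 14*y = -49*y^2 - 42*y + 16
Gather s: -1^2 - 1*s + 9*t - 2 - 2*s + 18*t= -3*s + 27*t - 3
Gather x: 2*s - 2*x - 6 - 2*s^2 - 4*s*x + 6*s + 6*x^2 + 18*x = -2*s^2 + 8*s + 6*x^2 + x*(16 - 4*s) - 6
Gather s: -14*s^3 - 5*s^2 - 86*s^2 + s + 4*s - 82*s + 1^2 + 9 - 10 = -14*s^3 - 91*s^2 - 77*s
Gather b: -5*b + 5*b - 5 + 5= 0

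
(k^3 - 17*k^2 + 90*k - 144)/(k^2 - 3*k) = k - 14 + 48/k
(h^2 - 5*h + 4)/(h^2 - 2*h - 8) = (h - 1)/(h + 2)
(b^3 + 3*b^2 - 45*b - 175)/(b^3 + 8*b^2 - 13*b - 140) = (b^2 - 2*b - 35)/(b^2 + 3*b - 28)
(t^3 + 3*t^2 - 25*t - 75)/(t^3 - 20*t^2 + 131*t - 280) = (t^2 + 8*t + 15)/(t^2 - 15*t + 56)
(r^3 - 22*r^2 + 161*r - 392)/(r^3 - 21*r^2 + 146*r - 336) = (r - 7)/(r - 6)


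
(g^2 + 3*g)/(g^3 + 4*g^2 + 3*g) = 1/(g + 1)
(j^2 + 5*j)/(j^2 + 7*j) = (j + 5)/(j + 7)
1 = 1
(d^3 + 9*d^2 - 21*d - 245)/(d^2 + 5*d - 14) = (d^2 + 2*d - 35)/(d - 2)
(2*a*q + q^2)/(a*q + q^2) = (2*a + q)/(a + q)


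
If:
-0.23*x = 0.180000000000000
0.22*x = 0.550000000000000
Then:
No Solution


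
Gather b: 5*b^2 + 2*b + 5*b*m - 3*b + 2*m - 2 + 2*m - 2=5*b^2 + b*(5*m - 1) + 4*m - 4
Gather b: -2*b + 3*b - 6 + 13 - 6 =b + 1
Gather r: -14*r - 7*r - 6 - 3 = -21*r - 9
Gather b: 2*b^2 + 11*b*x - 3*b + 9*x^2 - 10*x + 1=2*b^2 + b*(11*x - 3) + 9*x^2 - 10*x + 1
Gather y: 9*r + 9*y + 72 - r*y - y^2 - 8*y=9*r - y^2 + y*(1 - r) + 72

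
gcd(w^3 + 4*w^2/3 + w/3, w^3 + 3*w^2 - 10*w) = w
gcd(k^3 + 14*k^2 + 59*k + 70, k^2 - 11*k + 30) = 1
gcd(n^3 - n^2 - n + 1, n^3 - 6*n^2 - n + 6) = n^2 - 1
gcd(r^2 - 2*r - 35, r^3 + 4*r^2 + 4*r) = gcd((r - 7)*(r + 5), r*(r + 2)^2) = 1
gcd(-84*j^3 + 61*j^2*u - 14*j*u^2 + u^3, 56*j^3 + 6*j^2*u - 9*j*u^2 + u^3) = 28*j^2 - 11*j*u + u^2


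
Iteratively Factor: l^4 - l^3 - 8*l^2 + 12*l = (l - 2)*(l^3 + l^2 - 6*l) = (l - 2)^2*(l^2 + 3*l) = l*(l - 2)^2*(l + 3)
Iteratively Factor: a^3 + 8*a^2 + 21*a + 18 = (a + 2)*(a^2 + 6*a + 9) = (a + 2)*(a + 3)*(a + 3)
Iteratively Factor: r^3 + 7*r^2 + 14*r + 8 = (r + 4)*(r^2 + 3*r + 2) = (r + 1)*(r + 4)*(r + 2)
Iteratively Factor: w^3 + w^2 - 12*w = (w + 4)*(w^2 - 3*w) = (w - 3)*(w + 4)*(w)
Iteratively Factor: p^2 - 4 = (p + 2)*(p - 2)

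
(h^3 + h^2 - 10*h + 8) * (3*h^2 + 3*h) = 3*h^5 + 6*h^4 - 27*h^3 - 6*h^2 + 24*h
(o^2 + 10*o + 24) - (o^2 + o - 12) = 9*o + 36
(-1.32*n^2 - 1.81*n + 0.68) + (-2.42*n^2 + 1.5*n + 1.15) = -3.74*n^2 - 0.31*n + 1.83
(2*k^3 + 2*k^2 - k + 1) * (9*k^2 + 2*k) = 18*k^5 + 22*k^4 - 5*k^3 + 7*k^2 + 2*k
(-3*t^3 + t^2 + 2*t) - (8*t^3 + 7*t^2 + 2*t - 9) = -11*t^3 - 6*t^2 + 9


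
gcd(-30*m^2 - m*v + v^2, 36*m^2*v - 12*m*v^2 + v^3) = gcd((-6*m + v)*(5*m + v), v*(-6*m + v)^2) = -6*m + v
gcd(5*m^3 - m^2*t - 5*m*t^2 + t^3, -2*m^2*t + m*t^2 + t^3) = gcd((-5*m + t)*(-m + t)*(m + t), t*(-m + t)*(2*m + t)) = -m + t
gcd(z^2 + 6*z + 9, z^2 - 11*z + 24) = 1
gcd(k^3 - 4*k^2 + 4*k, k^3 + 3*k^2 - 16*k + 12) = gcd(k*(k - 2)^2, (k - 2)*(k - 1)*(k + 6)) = k - 2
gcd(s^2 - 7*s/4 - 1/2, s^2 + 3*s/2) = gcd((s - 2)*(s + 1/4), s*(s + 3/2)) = 1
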